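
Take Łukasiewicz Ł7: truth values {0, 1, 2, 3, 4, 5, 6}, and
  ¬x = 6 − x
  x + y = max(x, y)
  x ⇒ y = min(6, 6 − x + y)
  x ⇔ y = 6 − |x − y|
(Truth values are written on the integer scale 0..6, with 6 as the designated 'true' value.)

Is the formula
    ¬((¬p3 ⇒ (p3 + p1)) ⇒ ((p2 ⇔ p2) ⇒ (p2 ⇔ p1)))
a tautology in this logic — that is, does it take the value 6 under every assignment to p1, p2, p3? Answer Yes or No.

Counterexample: take p1 = 0, p2 = 0, p3 = 0.
¬p3 = ¬0 = 6
p3 + p1 = 0 + 0 = 0
¬p3 ⇒ (p3 + p1) = 6 ⇒ 0 = 0
p2 ⇔ p2 = 0 ⇔ 0 = 6
p2 ⇔ p1 = 0 ⇔ 0 = 6
(p2 ⇔ p2) ⇒ (p2 ⇔ p1) = 6 ⇒ 6 = 6
(¬p3 ⇒ (p3 + p1)) ⇒ ((p2 ⇔ p2) ⇒ (p2 ⇔ p1)) = 0 ⇒ 6 = 6
¬((¬p3 ⇒ (p3 + p1)) ⇒ ((p2 ⇔ p2) ⇒ (p2 ⇔ p1))) = ¬6 = 0
This gives 0 ≠ 6.

No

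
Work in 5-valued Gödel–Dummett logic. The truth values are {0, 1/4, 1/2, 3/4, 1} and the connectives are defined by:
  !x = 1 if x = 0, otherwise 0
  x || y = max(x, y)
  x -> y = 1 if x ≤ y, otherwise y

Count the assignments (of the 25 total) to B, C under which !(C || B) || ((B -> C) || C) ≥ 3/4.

16

value 1: 15 assignments (counts)
value 3/4: 1 assignment (counts)
value 1/2: 2 assignments
value 1/4: 3 assignments
value 0: 4 assignments
So 16 of the 25 assignments meet the threshold.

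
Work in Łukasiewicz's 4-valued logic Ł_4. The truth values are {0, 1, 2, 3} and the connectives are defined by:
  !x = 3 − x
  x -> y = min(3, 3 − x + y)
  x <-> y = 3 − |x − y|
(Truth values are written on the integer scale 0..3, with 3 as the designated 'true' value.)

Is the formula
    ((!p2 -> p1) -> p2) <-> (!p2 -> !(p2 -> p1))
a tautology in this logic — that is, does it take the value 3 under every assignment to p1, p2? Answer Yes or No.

Counterexample: take p1 = 0, p2 = 0.
!p2 = !0 = 3
!p2 -> p1 = 3 -> 0 = 0
(!p2 -> p1) -> p2 = 0 -> 0 = 3
!p2 = !0 = 3
p2 -> p1 = 0 -> 0 = 3
!(p2 -> p1) = !3 = 0
!p2 -> !(p2 -> p1) = 3 -> 0 = 0
((!p2 -> p1) -> p2) <-> (!p2 -> !(p2 -> p1)) = 3 <-> 0 = 0
This gives 0 ≠ 3.

No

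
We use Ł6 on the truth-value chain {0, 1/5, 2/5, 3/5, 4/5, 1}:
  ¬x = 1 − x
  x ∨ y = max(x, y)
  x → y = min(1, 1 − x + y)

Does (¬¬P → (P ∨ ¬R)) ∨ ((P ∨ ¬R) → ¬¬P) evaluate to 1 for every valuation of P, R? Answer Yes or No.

Yes

At P = 1, R = 4/5, for instance:
¬P = ¬1 = 0
¬¬P = ¬0 = 1
¬R = ¬4/5 = 1/5
P ∨ ¬R = 1 ∨ 1/5 = 1
¬¬P → (P ∨ ¬R) = 1 → 1 = 1
(P ∨ ¬R) → ¬¬P = 1 → 1 = 1
(¬¬P → (P ∨ ¬R)) ∨ ((P ∨ ¬R) → ¬¬P) = 1 ∨ 1 = 1
and checking the remaining 35 assignments likewise gives ≥ 1 in every case.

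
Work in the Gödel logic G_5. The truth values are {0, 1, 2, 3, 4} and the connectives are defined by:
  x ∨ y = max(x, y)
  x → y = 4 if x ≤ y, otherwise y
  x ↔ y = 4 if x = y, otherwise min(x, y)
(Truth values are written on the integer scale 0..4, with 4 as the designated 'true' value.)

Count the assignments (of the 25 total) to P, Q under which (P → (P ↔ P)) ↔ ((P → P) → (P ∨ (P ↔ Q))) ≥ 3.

value 4: 9 assignments (counts)
value 3: 4 assignments (counts)
value 2: 4 assignments
value 1: 4 assignments
value 0: 4 assignments
So 13 of the 25 assignments meet the threshold.

13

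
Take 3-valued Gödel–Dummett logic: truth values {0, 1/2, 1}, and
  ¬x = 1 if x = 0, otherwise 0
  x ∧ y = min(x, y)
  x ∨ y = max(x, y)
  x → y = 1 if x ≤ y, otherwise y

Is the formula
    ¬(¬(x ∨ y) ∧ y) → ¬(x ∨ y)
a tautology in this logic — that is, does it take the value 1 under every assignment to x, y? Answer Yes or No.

No

Counterexample: take x = 0, y = 1/2.
x ∨ y = 0 ∨ 1/2 = 1/2
¬(x ∨ y) = ¬1/2 = 0
¬(x ∨ y) ∧ y = 0 ∧ 1/2 = 0
¬(¬(x ∨ y) ∧ y) = ¬0 = 1
¬(¬(x ∨ y) ∧ y) → ¬(x ∨ y) = 1 → 0 = 0
This gives 0 ≠ 1.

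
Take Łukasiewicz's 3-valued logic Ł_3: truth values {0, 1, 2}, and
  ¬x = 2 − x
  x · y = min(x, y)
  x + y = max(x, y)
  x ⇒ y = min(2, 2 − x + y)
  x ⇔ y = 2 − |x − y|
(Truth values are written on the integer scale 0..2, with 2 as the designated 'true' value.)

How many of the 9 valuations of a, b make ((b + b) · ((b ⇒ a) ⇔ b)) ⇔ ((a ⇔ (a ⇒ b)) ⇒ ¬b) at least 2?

a = 0, b = 0 ↦ 0  <
a = 0, b = 1 ↦ 1  <
a = 0, b = 2 ↦ 0  <
a = 1, b = 0 ↦ 0  <
a = 1, b = 1 ↦ 1  <
a = 1, b = 2 ↦ 2  ≥
a = 2, b = 0 ↦ 0  <
a = 2, b = 1 ↦ 1  <
a = 2, b = 2 ↦ 0  <
So 1 of the 9 assignments meets the threshold.

1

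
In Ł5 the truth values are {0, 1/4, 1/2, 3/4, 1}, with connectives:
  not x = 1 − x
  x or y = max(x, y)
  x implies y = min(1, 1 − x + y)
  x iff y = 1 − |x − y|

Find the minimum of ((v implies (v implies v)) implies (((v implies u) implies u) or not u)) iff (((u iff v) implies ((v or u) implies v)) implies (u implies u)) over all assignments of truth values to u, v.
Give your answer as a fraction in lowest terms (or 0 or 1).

Take u = 1/2, v = 0:
v implies v = 0 implies 0 = 1
v implies (v implies v) = 0 implies 1 = 1
v implies u = 0 implies 1/2 = 1
(v implies u) implies u = 1 implies 1/2 = 1/2
not u = not 1/2 = 1/2
((v implies u) implies u) or not u = 1/2 or 1/2 = 1/2
(v implies (v implies v)) implies (((v implies u) implies u) or not u) = 1 implies 1/2 = 1/2
u iff v = 1/2 iff 0 = 1/2
v or u = 0 or 1/2 = 1/2
(v or u) implies v = 1/2 implies 0 = 1/2
(u iff v) implies ((v or u) implies v) = 1/2 implies 1/2 = 1
u implies u = 1/2 implies 1/2 = 1
((u iff v) implies ((v or u) implies v)) implies (u implies u) = 1 implies 1 = 1
((v implies (v implies v)) implies (((v implies u) implies u) or not u)) iff (((u iff v) implies ((v or u) implies v)) implies (u implies u)) = 1/2 iff 1 = 1/2
No assignment yields a value below 1/2, so this is the minimum.

1/2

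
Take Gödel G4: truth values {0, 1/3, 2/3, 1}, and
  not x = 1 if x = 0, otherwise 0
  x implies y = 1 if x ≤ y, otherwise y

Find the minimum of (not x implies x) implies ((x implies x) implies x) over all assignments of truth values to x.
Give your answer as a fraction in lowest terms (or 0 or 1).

Take x = 1/3:
not x = not 1/3 = 0
not x implies x = 0 implies 1/3 = 1
x implies x = 1/3 implies 1/3 = 1
(x implies x) implies x = 1 implies 1/3 = 1/3
(not x implies x) implies ((x implies x) implies x) = 1 implies 1/3 = 1/3
No assignment yields a value below 1/3, so this is the minimum.

1/3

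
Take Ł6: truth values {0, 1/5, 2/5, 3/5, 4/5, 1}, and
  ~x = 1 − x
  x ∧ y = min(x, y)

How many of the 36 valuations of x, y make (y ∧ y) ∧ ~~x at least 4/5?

value 1: 1 assignment (counts)
value 4/5: 3 assignments (counts)
value 3/5: 5 assignments
value 2/5: 7 assignments
value 1/5: 9 assignments
value 0: 11 assignments
So 4 of the 36 assignments meet the threshold.

4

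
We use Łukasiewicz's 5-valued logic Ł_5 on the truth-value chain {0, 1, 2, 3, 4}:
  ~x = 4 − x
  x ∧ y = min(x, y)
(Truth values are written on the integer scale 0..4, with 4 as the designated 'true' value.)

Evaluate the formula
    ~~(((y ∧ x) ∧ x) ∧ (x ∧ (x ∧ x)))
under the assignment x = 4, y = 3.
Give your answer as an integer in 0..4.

3

y ∧ x = 3 ∧ 4 = 3
(y ∧ x) ∧ x = 3 ∧ 4 = 3
x ∧ x = 4 ∧ 4 = 4
x ∧ (x ∧ x) = 4 ∧ 4 = 4
((y ∧ x) ∧ x) ∧ (x ∧ (x ∧ x)) = 3 ∧ 4 = 3
~(((y ∧ x) ∧ x) ∧ (x ∧ (x ∧ x))) = ~3 = 1
~~(((y ∧ x) ∧ x) ∧ (x ∧ (x ∧ x))) = ~1 = 3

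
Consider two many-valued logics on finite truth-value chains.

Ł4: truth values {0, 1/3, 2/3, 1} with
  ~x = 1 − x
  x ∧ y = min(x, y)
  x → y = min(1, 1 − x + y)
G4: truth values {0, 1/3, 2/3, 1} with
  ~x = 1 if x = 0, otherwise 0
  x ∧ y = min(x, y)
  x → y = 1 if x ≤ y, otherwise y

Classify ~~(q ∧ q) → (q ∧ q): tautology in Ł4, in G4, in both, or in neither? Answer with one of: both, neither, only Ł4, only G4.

In Ł4: every assignment gives 1 — tautology.
In G4: at q = 1/3 the value is 1/3 — not a tautology.

only Ł4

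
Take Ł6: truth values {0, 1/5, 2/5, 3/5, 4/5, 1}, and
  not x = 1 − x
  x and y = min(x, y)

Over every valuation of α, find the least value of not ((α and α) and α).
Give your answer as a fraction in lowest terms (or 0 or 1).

0

Take α = 1:
α and α = 1 and 1 = 1
(α and α) and α = 1 and 1 = 1
not ((α and α) and α) = not 1 = 0
No assignment yields a value below 0, so this is the minimum.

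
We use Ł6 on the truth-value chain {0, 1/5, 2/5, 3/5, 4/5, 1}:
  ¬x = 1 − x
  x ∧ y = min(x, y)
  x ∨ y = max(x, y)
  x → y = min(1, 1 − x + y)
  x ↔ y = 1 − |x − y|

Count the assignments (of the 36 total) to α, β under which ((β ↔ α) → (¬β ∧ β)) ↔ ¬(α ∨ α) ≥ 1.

15

value 1: 15 assignments (counts)
value 4/5: 8 assignments
value 3/5: 2 assignments
value 2/5: 6 assignments
value 1/5: 1 assignment
value 0: 4 assignments
So 15 of the 36 assignments meet the threshold.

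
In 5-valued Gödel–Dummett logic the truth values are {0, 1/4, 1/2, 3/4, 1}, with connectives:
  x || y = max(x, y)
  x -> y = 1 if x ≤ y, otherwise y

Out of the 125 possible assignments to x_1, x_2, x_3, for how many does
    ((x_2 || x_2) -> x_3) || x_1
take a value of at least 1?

85

value 1: 85 assignments (counts)
value 3/4: 13 assignments
value 1/2: 13 assignments
value 1/4: 10 assignments
value 0: 4 assignments
So 85 of the 125 assignments meet the threshold.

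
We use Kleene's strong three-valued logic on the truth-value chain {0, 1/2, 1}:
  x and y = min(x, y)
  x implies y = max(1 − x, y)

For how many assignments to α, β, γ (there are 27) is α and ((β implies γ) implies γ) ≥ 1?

value 1: 4 assignments (counts)
value 1/2: 12 assignments
value 0: 11 assignments
So 4 of the 27 assignments meet the threshold.

4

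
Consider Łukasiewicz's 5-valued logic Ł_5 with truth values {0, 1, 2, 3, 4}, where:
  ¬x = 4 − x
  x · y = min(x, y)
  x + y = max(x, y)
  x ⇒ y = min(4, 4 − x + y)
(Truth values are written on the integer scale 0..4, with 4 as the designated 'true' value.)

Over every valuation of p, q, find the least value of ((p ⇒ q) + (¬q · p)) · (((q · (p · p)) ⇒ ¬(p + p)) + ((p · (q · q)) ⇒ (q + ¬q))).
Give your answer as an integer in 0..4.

Take p = 2, q = 0:
p ⇒ q = 2 ⇒ 0 = 2
¬q = ¬0 = 4
¬q · p = 4 · 2 = 2
(p ⇒ q) + (¬q · p) = 2 + 2 = 2
p · p = 2 · 2 = 2
q · (p · p) = 0 · 2 = 0
p + p = 2 + 2 = 2
¬(p + p) = ¬2 = 2
(q · (p · p)) ⇒ ¬(p + p) = 0 ⇒ 2 = 4
q · q = 0 · 0 = 0
p · (q · q) = 2 · 0 = 0
¬q = ¬0 = 4
q + ¬q = 0 + 4 = 4
(p · (q · q)) ⇒ (q + ¬q) = 0 ⇒ 4 = 4
((q · (p · p)) ⇒ ¬(p + p)) + ((p · (q · q)) ⇒ (q + ¬q)) = 4 + 4 = 4
((p ⇒ q) + (¬q · p)) · (((q · (p · p)) ⇒ ¬(p + p)) + ((p · (q · q)) ⇒ (q + ¬q))) = 2 · 4 = 2
No assignment yields a value below 2, so this is the minimum.

2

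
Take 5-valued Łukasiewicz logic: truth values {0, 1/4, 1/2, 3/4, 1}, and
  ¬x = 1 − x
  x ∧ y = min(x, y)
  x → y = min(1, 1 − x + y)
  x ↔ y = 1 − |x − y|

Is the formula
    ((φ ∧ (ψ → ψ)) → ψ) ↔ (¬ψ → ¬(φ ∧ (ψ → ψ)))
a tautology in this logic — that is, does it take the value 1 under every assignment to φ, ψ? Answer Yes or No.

Yes

At φ = 0, ψ = 3/4, for instance:
ψ → ψ = 3/4 → 3/4 = 1
φ ∧ (ψ → ψ) = 0 ∧ 1 = 0
(φ ∧ (ψ → ψ)) → ψ = 0 → 3/4 = 1
¬ψ = ¬3/4 = 1/4
¬(φ ∧ (ψ → ψ)) = ¬0 = 1
¬ψ → ¬(φ ∧ (ψ → ψ)) = 1/4 → 1 = 1
((φ ∧ (ψ → ψ)) → ψ) ↔ (¬ψ → ¬(φ ∧ (ψ → ψ))) = 1 ↔ 1 = 1
and checking the remaining 24 assignments likewise gives ≥ 1 in every case.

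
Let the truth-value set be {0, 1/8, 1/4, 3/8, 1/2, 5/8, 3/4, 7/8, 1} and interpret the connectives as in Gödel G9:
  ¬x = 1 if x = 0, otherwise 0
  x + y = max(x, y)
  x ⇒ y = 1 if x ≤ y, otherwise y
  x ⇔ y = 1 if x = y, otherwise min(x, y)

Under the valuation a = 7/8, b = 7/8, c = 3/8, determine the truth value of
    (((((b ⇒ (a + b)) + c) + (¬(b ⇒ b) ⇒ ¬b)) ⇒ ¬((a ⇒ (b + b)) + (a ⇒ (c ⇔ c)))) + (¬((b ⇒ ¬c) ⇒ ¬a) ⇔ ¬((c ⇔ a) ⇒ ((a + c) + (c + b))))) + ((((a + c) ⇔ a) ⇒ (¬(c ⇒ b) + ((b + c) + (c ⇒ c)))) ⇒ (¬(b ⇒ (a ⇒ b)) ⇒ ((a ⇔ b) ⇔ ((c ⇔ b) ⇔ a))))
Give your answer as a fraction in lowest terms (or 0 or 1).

a + b = 7/8 + 7/8 = 7/8
b ⇒ (a + b) = 7/8 ⇒ 7/8 = 1
(b ⇒ (a + b)) + c = 1 + 3/8 = 1
b ⇒ b = 7/8 ⇒ 7/8 = 1
¬(b ⇒ b) = ¬1 = 0
¬b = ¬7/8 = 0
¬(b ⇒ b) ⇒ ¬b = 0 ⇒ 0 = 1
((b ⇒ (a + b)) + c) + (¬(b ⇒ b) ⇒ ¬b) = 1 + 1 = 1
b + b = 7/8 + 7/8 = 7/8
a ⇒ (b + b) = 7/8 ⇒ 7/8 = 1
c ⇔ c = 3/8 ⇔ 3/8 = 1
a ⇒ (c ⇔ c) = 7/8 ⇒ 1 = 1
(a ⇒ (b + b)) + (a ⇒ (c ⇔ c)) = 1 + 1 = 1
¬((a ⇒ (b + b)) + (a ⇒ (c ⇔ c))) = ¬1 = 0
(((b ⇒ (a + b)) + c) + (¬(b ⇒ b) ⇒ ¬b)) ⇒ ¬((a ⇒ (b + b)) + (a ⇒ (c ⇔ c))) = 1 ⇒ 0 = 0
¬c = ¬3/8 = 0
b ⇒ ¬c = 7/8 ⇒ 0 = 0
¬a = ¬7/8 = 0
(b ⇒ ¬c) ⇒ ¬a = 0 ⇒ 0 = 1
¬((b ⇒ ¬c) ⇒ ¬a) = ¬1 = 0
c ⇔ a = 3/8 ⇔ 7/8 = 3/8
a + c = 7/8 + 3/8 = 7/8
c + b = 3/8 + 7/8 = 7/8
(a + c) + (c + b) = 7/8 + 7/8 = 7/8
(c ⇔ a) ⇒ ((a + c) + (c + b)) = 3/8 ⇒ 7/8 = 1
¬((c ⇔ a) ⇒ ((a + c) + (c + b))) = ¬1 = 0
¬((b ⇒ ¬c) ⇒ ¬a) ⇔ ¬((c ⇔ a) ⇒ ((a + c) + (c + b))) = 0 ⇔ 0 = 1
((((b ⇒ (a + b)) + c) + (¬(b ⇒ b) ⇒ ¬b)) ⇒ ¬((a ⇒ (b + b)) + (a ⇒ (c ⇔ c)))) + (¬((b ⇒ ¬c) ⇒ ¬a) ⇔ ¬((c ⇔ a) ⇒ ((a + c) + (c + b)))) = 0 + 1 = 1
a + c = 7/8 + 3/8 = 7/8
(a + c) ⇔ a = 7/8 ⇔ 7/8 = 1
c ⇒ b = 3/8 ⇒ 7/8 = 1
¬(c ⇒ b) = ¬1 = 0
b + c = 7/8 + 3/8 = 7/8
c ⇒ c = 3/8 ⇒ 3/8 = 1
(b + c) + (c ⇒ c) = 7/8 + 1 = 1
¬(c ⇒ b) + ((b + c) + (c ⇒ c)) = 0 + 1 = 1
((a + c) ⇔ a) ⇒ (¬(c ⇒ b) + ((b + c) + (c ⇒ c))) = 1 ⇒ 1 = 1
a ⇒ b = 7/8 ⇒ 7/8 = 1
b ⇒ (a ⇒ b) = 7/8 ⇒ 1 = 1
¬(b ⇒ (a ⇒ b)) = ¬1 = 0
a ⇔ b = 7/8 ⇔ 7/8 = 1
c ⇔ b = 3/8 ⇔ 7/8 = 3/8
(c ⇔ b) ⇔ a = 3/8 ⇔ 7/8 = 3/8
(a ⇔ b) ⇔ ((c ⇔ b) ⇔ a) = 1 ⇔ 3/8 = 3/8
¬(b ⇒ (a ⇒ b)) ⇒ ((a ⇔ b) ⇔ ((c ⇔ b) ⇔ a)) = 0 ⇒ 3/8 = 1
(((a + c) ⇔ a) ⇒ (¬(c ⇒ b) + ((b + c) + (c ⇒ c)))) ⇒ (¬(b ⇒ (a ⇒ b)) ⇒ ((a ⇔ b) ⇔ ((c ⇔ b) ⇔ a))) = 1 ⇒ 1 = 1
(((((b ⇒ (a + b)) + c) + (¬(b ⇒ b) ⇒ ¬b)) ⇒ ¬((a ⇒ (b + b)) + (a ⇒ (c ⇔ c)))) + (¬((b ⇒ ¬c) ⇒ ¬a) ⇔ ¬((c ⇔ a) ⇒ ((a + c) + (c + b))))) + ((((a + c) ⇔ a) ⇒ (¬(c ⇒ b) + ((b + c) + (c ⇒ c)))) ⇒ (¬(b ⇒ (a ⇒ b)) ⇒ ((a ⇔ b) ⇔ ((c ⇔ b) ⇔ a)))) = 1 + 1 = 1

1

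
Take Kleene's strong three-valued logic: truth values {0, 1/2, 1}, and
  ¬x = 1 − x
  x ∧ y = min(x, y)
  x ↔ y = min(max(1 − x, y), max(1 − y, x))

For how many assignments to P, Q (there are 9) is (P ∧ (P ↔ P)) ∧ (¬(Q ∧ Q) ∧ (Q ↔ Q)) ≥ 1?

1

P = 0, Q = 0 ↦ 0  <
P = 0, Q = 1/2 ↦ 0  <
P = 0, Q = 1 ↦ 0  <
P = 1/2, Q = 0 ↦ 1/2  <
P = 1/2, Q = 1/2 ↦ 1/2  <
P = 1/2, Q = 1 ↦ 0  <
P = 1, Q = 0 ↦ 1  ≥
P = 1, Q = 1/2 ↦ 1/2  <
P = 1, Q = 1 ↦ 0  <
So 1 of the 9 assignments meets the threshold.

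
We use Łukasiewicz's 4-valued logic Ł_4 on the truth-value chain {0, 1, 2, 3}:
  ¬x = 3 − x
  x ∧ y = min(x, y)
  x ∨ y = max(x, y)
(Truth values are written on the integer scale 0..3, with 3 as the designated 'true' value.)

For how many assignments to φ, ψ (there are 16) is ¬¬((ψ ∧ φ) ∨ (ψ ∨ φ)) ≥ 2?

φ = 0, ψ = 0 ↦ 0  <
φ = 0, ψ = 1 ↦ 1  <
φ = 0, ψ = 2 ↦ 2  ≥
φ = 0, ψ = 3 ↦ 3  ≥
φ = 1, ψ = 0 ↦ 1  <
φ = 1, ψ = 1 ↦ 1  <
φ = 1, ψ = 2 ↦ 2  ≥
φ = 1, ψ = 3 ↦ 3  ≥
φ = 2, ψ = 0 ↦ 2  ≥
φ = 2, ψ = 1 ↦ 2  ≥
φ = 2, ψ = 2 ↦ 2  ≥
φ = 2, ψ = 3 ↦ 3  ≥
φ = 3, ψ = 0 ↦ 3  ≥
φ = 3, ψ = 1 ↦ 3  ≥
φ = 3, ψ = 2 ↦ 3  ≥
φ = 3, ψ = 3 ↦ 3  ≥
So 12 of the 16 assignments meet the threshold.

12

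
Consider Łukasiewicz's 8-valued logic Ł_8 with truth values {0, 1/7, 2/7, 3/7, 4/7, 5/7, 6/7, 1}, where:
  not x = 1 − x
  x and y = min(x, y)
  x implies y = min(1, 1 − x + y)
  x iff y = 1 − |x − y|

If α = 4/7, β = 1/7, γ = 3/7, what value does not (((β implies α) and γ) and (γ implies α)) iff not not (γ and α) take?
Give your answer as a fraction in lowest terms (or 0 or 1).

6/7

β implies α = 1/7 implies 4/7 = 1
(β implies α) and γ = 1 and 3/7 = 3/7
γ implies α = 3/7 implies 4/7 = 1
((β implies α) and γ) and (γ implies α) = 3/7 and 1 = 3/7
not (((β implies α) and γ) and (γ implies α)) = not 3/7 = 4/7
γ and α = 3/7 and 4/7 = 3/7
not (γ and α) = not 3/7 = 4/7
not not (γ and α) = not 4/7 = 3/7
not (((β implies α) and γ) and (γ implies α)) iff not not (γ and α) = 4/7 iff 3/7 = 6/7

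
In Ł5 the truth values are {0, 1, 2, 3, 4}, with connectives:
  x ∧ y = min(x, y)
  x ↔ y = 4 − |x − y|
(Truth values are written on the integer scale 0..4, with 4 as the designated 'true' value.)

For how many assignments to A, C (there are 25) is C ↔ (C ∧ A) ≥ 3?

value 4: 15 assignments (counts)
value 3: 4 assignments (counts)
value 2: 3 assignments
value 1: 2 assignments
value 0: 1 assignment
So 19 of the 25 assignments meet the threshold.

19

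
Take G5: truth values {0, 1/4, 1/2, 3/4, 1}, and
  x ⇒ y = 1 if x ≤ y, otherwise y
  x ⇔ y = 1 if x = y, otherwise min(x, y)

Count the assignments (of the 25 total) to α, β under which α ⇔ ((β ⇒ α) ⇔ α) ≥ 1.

15

value 1: 15 assignments (counts)
value 3/4: 1 assignment
value 1/2: 2 assignments
value 1/4: 3 assignments
value 0: 4 assignments
So 15 of the 25 assignments meet the threshold.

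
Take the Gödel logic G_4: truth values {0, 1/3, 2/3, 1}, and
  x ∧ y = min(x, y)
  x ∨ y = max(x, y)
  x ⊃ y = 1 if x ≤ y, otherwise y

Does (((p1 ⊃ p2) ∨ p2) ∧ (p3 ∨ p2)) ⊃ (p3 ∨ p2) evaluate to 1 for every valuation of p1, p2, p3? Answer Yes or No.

Yes

At p1 = 1/3, p2 = 1, p3 = 1, for instance:
p1 ⊃ p2 = 1/3 ⊃ 1 = 1
(p1 ⊃ p2) ∨ p2 = 1 ∨ 1 = 1
p3 ∨ p2 = 1 ∨ 1 = 1
((p1 ⊃ p2) ∨ p2) ∧ (p3 ∨ p2) = 1 ∧ 1 = 1
(((p1 ⊃ p2) ∨ p2) ∧ (p3 ∨ p2)) ⊃ (p3 ∨ p2) = 1 ⊃ 1 = 1
and checking the remaining 63 assignments likewise gives ≥ 1 in every case.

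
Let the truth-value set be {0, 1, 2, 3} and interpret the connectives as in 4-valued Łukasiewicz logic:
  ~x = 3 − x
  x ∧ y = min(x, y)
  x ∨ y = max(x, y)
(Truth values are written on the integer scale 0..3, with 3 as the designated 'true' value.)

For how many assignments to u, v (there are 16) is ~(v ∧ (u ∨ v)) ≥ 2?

u = 0, v = 0 ↦ 3  ≥
u = 0, v = 1 ↦ 2  ≥
u = 0, v = 2 ↦ 1  <
u = 0, v = 3 ↦ 0  <
u = 1, v = 0 ↦ 3  ≥
u = 1, v = 1 ↦ 2  ≥
u = 1, v = 2 ↦ 1  <
u = 1, v = 3 ↦ 0  <
u = 2, v = 0 ↦ 3  ≥
u = 2, v = 1 ↦ 2  ≥
u = 2, v = 2 ↦ 1  <
u = 2, v = 3 ↦ 0  <
u = 3, v = 0 ↦ 3  ≥
u = 3, v = 1 ↦ 2  ≥
u = 3, v = 2 ↦ 1  <
u = 3, v = 3 ↦ 0  <
So 8 of the 16 assignments meet the threshold.

8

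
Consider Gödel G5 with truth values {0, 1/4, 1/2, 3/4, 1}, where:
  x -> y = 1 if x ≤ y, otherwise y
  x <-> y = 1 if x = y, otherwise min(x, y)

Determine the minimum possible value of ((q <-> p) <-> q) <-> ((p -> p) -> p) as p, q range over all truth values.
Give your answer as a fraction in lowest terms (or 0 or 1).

1/4

Take p = 1/4, q = 0:
q <-> p = 0 <-> 1/4 = 0
(q <-> p) <-> q = 0 <-> 0 = 1
p -> p = 1/4 -> 1/4 = 1
(p -> p) -> p = 1 -> 1/4 = 1/4
((q <-> p) <-> q) <-> ((p -> p) -> p) = 1 <-> 1/4 = 1/4
No assignment yields a value below 1/4, so this is the minimum.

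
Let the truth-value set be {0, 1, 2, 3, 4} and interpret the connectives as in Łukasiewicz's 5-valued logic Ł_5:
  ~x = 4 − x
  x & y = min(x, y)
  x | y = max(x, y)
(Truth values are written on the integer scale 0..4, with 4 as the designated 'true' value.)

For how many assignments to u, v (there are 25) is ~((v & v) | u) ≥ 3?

value 4: 1 assignment (counts)
value 3: 3 assignments (counts)
value 2: 5 assignments
value 1: 7 assignments
value 0: 9 assignments
So 4 of the 25 assignments meet the threshold.

4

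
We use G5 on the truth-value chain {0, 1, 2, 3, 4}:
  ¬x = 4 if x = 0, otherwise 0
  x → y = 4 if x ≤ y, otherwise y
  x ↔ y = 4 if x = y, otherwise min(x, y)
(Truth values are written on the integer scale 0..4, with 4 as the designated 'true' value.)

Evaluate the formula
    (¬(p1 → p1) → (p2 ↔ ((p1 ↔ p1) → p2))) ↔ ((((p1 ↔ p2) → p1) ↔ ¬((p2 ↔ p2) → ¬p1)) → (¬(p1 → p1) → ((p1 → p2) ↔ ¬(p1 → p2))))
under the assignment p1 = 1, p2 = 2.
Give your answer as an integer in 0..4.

4

p1 → p1 = 1 → 1 = 4
¬(p1 → p1) = ¬4 = 0
p1 ↔ p1 = 1 ↔ 1 = 4
(p1 ↔ p1) → p2 = 4 → 2 = 2
p2 ↔ ((p1 ↔ p1) → p2) = 2 ↔ 2 = 4
¬(p1 → p1) → (p2 ↔ ((p1 ↔ p1) → p2)) = 0 → 4 = 4
p1 ↔ p2 = 1 ↔ 2 = 1
(p1 ↔ p2) → p1 = 1 → 1 = 4
p2 ↔ p2 = 2 ↔ 2 = 4
¬p1 = ¬1 = 0
(p2 ↔ p2) → ¬p1 = 4 → 0 = 0
¬((p2 ↔ p2) → ¬p1) = ¬0 = 4
((p1 ↔ p2) → p1) ↔ ¬((p2 ↔ p2) → ¬p1) = 4 ↔ 4 = 4
p1 → p1 = 1 → 1 = 4
¬(p1 → p1) = ¬4 = 0
p1 → p2 = 1 → 2 = 4
p1 → p2 = 1 → 2 = 4
¬(p1 → p2) = ¬4 = 0
(p1 → p2) ↔ ¬(p1 → p2) = 4 ↔ 0 = 0
¬(p1 → p1) → ((p1 → p2) ↔ ¬(p1 → p2)) = 0 → 0 = 4
(((p1 ↔ p2) → p1) ↔ ¬((p2 ↔ p2) → ¬p1)) → (¬(p1 → p1) → ((p1 → p2) ↔ ¬(p1 → p2))) = 4 → 4 = 4
(¬(p1 → p1) → (p2 ↔ ((p1 ↔ p1) → p2))) ↔ ((((p1 ↔ p2) → p1) ↔ ¬((p2 ↔ p2) → ¬p1)) → (¬(p1 → p1) → ((p1 → p2) ↔ ¬(p1 → p2)))) = 4 ↔ 4 = 4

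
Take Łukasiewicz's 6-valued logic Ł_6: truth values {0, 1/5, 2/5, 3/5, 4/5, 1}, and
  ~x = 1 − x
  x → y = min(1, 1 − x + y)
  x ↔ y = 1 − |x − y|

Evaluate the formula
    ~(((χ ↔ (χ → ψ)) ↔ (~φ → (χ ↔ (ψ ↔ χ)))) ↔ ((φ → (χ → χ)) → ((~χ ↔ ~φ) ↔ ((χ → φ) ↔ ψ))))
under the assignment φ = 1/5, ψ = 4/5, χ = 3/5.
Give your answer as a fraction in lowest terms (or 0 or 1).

1/5

χ → ψ = 3/5 → 4/5 = 1
χ ↔ (χ → ψ) = 3/5 ↔ 1 = 3/5
~φ = ~1/5 = 4/5
ψ ↔ χ = 4/5 ↔ 3/5 = 4/5
χ ↔ (ψ ↔ χ) = 3/5 ↔ 4/5 = 4/5
~φ → (χ ↔ (ψ ↔ χ)) = 4/5 → 4/5 = 1
(χ ↔ (χ → ψ)) ↔ (~φ → (χ ↔ (ψ ↔ χ))) = 3/5 ↔ 1 = 3/5
χ → χ = 3/5 → 3/5 = 1
φ → (χ → χ) = 1/5 → 1 = 1
~χ = ~3/5 = 2/5
~φ = ~1/5 = 4/5
~χ ↔ ~φ = 2/5 ↔ 4/5 = 3/5
χ → φ = 3/5 → 1/5 = 3/5
(χ → φ) ↔ ψ = 3/5 ↔ 4/5 = 4/5
(~χ ↔ ~φ) ↔ ((χ → φ) ↔ ψ) = 3/5 ↔ 4/5 = 4/5
(φ → (χ → χ)) → ((~χ ↔ ~φ) ↔ ((χ → φ) ↔ ψ)) = 1 → 4/5 = 4/5
((χ ↔ (χ → ψ)) ↔ (~φ → (χ ↔ (ψ ↔ χ)))) ↔ ((φ → (χ → χ)) → ((~χ ↔ ~φ) ↔ ((χ → φ) ↔ ψ))) = 3/5 ↔ 4/5 = 4/5
~(((χ ↔ (χ → ψ)) ↔ (~φ → (χ ↔ (ψ ↔ χ)))) ↔ ((φ → (χ → χ)) → ((~χ ↔ ~φ) ↔ ((χ → φ) ↔ ψ)))) = ~4/5 = 1/5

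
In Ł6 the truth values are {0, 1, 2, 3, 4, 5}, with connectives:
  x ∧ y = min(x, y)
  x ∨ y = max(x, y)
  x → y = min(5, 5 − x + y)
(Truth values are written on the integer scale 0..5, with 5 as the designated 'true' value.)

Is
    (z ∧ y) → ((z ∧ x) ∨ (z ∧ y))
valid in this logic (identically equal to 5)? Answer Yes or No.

Yes

At x = 3, y = 0, z = 0, for instance:
z ∧ y = 0 ∧ 0 = 0
z ∧ x = 0 ∧ 3 = 0
(z ∧ x) ∨ (z ∧ y) = 0 ∨ 0 = 0
(z ∧ y) → ((z ∧ x) ∨ (z ∧ y)) = 0 → 0 = 5
and checking the remaining 215 assignments likewise gives ≥ 5 in every case.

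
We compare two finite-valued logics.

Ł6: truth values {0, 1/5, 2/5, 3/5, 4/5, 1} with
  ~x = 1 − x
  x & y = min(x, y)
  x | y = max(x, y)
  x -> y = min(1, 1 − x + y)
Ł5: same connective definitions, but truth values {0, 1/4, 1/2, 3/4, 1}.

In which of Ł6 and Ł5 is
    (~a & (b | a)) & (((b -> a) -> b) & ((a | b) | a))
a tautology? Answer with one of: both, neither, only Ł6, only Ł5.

neither

In Ł6: at a = 0, b = 0 the value is 0 — not a tautology.
In Ł5: at a = 0, b = 0 the value is 0 — not a tautology.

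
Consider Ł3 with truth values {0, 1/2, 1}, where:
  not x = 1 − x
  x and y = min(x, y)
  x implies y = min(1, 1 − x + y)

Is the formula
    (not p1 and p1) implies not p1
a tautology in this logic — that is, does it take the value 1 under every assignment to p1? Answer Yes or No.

p1 = 0 ↦ 1
p1 = 1/2 ↦ 1
p1 = 1 ↦ 1
Every assignment gives a value ≥ 1.

Yes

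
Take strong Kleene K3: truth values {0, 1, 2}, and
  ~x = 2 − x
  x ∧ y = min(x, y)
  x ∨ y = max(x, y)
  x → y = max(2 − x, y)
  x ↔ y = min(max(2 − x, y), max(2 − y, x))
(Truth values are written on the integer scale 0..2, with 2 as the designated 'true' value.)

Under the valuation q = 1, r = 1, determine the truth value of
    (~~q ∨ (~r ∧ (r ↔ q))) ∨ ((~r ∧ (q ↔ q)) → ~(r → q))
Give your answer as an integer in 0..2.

~q = ~1 = 1
~~q = ~1 = 1
~r = ~1 = 1
r ↔ q = 1 ↔ 1 = 1
~r ∧ (r ↔ q) = 1 ∧ 1 = 1
~~q ∨ (~r ∧ (r ↔ q)) = 1 ∨ 1 = 1
~r = ~1 = 1
q ↔ q = 1 ↔ 1 = 1
~r ∧ (q ↔ q) = 1 ∧ 1 = 1
r → q = 1 → 1 = 1
~(r → q) = ~1 = 1
(~r ∧ (q ↔ q)) → ~(r → q) = 1 → 1 = 1
(~~q ∨ (~r ∧ (r ↔ q))) ∨ ((~r ∧ (q ↔ q)) → ~(r → q)) = 1 ∨ 1 = 1

1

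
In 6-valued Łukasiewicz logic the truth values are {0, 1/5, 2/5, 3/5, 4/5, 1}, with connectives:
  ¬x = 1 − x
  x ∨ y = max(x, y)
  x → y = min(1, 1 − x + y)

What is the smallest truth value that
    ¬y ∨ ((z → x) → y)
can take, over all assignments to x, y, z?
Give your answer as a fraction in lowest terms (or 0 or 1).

3/5

Take x = 0, y = 2/5, z = 0:
¬y = ¬2/5 = 3/5
z → x = 0 → 0 = 1
(z → x) → y = 1 → 2/5 = 2/5
¬y ∨ ((z → x) → y) = 3/5 ∨ 2/5 = 3/5
No assignment yields a value below 3/5, so this is the minimum.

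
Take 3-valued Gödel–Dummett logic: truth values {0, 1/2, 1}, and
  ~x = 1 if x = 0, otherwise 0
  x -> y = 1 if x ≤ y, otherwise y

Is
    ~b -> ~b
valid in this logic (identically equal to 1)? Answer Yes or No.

b = 0 ↦ 1
b = 1/2 ↦ 1
b = 1 ↦ 1
Every assignment gives a value ≥ 1.

Yes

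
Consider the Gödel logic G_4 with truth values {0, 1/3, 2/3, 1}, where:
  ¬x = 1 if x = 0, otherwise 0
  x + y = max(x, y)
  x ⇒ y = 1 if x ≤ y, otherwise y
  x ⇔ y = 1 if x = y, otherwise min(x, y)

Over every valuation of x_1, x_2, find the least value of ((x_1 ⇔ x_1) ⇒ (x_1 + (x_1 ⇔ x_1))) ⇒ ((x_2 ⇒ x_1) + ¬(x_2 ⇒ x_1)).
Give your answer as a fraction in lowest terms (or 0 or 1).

Take x_1 = 1/3, x_2 = 2/3:
x_1 ⇔ x_1 = 1/3 ⇔ 1/3 = 1
x_1 ⇔ x_1 = 1/3 ⇔ 1/3 = 1
x_1 + (x_1 ⇔ x_1) = 1/3 + 1 = 1
(x_1 ⇔ x_1) ⇒ (x_1 + (x_1 ⇔ x_1)) = 1 ⇒ 1 = 1
x_2 ⇒ x_1 = 2/3 ⇒ 1/3 = 1/3
x_2 ⇒ x_1 = 2/3 ⇒ 1/3 = 1/3
¬(x_2 ⇒ x_1) = ¬1/3 = 0
(x_2 ⇒ x_1) + ¬(x_2 ⇒ x_1) = 1/3 + 0 = 1/3
((x_1 ⇔ x_1) ⇒ (x_1 + (x_1 ⇔ x_1))) ⇒ ((x_2 ⇒ x_1) + ¬(x_2 ⇒ x_1)) = 1 ⇒ 1/3 = 1/3
No assignment yields a value below 1/3, so this is the minimum.

1/3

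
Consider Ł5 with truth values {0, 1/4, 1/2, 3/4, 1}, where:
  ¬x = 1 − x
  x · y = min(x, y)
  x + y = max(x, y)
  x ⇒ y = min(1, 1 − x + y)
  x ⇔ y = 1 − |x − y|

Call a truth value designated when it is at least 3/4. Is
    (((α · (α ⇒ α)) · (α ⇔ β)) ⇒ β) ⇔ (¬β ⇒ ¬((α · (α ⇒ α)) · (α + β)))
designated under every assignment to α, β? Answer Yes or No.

Counterexample: take α = 3/4, β = 0.
α ⇒ α = 3/4 ⇒ 3/4 = 1
α · (α ⇒ α) = 3/4 · 1 = 3/4
α ⇔ β = 3/4 ⇔ 0 = 1/4
(α · (α ⇒ α)) · (α ⇔ β) = 3/4 · 1/4 = 1/4
((α · (α ⇒ α)) · (α ⇔ β)) ⇒ β = 1/4 ⇒ 0 = 3/4
¬β = ¬0 = 1
α ⇒ α = 3/4 ⇒ 3/4 = 1
α · (α ⇒ α) = 3/4 · 1 = 3/4
α + β = 3/4 + 0 = 3/4
(α · (α ⇒ α)) · (α + β) = 3/4 · 3/4 = 3/4
¬((α · (α ⇒ α)) · (α + β)) = ¬3/4 = 1/4
¬β ⇒ ¬((α · (α ⇒ α)) · (α + β)) = 1 ⇒ 1/4 = 1/4
(((α · (α ⇒ α)) · (α ⇔ β)) ⇒ β) ⇔ (¬β ⇒ ¬((α · (α ⇒ α)) · (α + β))) = 3/4 ⇔ 1/4 = 1/2
This gives 1/2, which is below 3/4.

No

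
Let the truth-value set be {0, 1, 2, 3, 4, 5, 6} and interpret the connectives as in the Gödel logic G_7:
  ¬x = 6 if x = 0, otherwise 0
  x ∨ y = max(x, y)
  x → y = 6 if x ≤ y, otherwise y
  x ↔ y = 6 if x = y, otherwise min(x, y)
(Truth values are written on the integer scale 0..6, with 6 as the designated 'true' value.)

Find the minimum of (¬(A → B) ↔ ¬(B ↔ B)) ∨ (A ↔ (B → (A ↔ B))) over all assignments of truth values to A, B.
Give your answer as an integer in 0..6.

1

Take A = 1, B = 0:
A → B = 1 → 0 = 0
¬(A → B) = ¬0 = 6
B ↔ B = 0 ↔ 0 = 6
¬(B ↔ B) = ¬6 = 0
¬(A → B) ↔ ¬(B ↔ B) = 6 ↔ 0 = 0
A ↔ B = 1 ↔ 0 = 0
B → (A ↔ B) = 0 → 0 = 6
A ↔ (B → (A ↔ B)) = 1 ↔ 6 = 1
(¬(A → B) ↔ ¬(B ↔ B)) ∨ (A ↔ (B → (A ↔ B))) = 0 ∨ 1 = 1
No assignment yields a value below 1, so this is the minimum.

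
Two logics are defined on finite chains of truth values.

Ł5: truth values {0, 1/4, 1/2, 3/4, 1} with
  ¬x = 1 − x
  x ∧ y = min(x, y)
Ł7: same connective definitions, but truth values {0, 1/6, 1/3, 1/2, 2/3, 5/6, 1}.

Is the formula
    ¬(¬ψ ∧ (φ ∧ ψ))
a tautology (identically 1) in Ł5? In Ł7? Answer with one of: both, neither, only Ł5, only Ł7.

In Ł5: at φ = 1/4, ψ = 1/4 the value is 3/4 — not a tautology.
In Ł7: at φ = 1/6, ψ = 1/6 the value is 5/6 — not a tautology.

neither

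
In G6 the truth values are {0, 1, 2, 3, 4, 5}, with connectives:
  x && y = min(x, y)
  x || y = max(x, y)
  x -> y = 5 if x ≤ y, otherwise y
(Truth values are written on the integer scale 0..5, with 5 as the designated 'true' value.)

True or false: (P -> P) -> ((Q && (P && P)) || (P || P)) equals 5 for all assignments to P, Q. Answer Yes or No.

Counterexample: take P = 0, Q = 0.
P -> P = 0 -> 0 = 5
P && P = 0 && 0 = 0
Q && (P && P) = 0 && 0 = 0
P || P = 0 || 0 = 0
(Q && (P && P)) || (P || P) = 0 || 0 = 0
(P -> P) -> ((Q && (P && P)) || (P || P)) = 5 -> 0 = 0
This gives 0 ≠ 5.

No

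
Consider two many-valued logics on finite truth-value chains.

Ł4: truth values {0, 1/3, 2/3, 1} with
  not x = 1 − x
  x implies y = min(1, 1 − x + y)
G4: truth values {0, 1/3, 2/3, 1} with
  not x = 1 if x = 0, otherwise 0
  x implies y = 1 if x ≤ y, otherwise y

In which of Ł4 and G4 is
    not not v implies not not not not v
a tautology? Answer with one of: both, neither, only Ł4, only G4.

In Ł4: every assignment gives 1 — tautology.
In G4: every assignment gives 1 — tautology.

both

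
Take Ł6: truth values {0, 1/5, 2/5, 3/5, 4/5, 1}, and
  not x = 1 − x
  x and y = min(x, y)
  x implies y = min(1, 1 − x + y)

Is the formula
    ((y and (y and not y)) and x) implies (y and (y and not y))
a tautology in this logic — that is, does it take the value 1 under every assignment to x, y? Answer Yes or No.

At x = 4/5, y = 3/5, for instance:
not y = not 3/5 = 2/5
y and not y = 3/5 and 2/5 = 2/5
y and (y and not y) = 3/5 and 2/5 = 2/5
(y and (y and not y)) and x = 2/5 and 4/5 = 2/5
((y and (y and not y)) and x) implies (y and (y and not y)) = 2/5 implies 2/5 = 1
and checking the remaining 35 assignments likewise gives ≥ 1 in every case.

Yes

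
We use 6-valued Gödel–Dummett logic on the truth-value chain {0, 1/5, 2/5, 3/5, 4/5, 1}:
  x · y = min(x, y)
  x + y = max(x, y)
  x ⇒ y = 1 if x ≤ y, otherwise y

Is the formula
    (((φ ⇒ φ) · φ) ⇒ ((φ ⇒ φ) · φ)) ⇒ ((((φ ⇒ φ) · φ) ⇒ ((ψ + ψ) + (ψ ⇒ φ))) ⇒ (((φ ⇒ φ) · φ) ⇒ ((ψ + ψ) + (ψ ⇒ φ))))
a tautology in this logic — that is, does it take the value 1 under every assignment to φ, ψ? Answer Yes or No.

At φ = 0, ψ = 3/5, for instance:
φ ⇒ φ = 0 ⇒ 0 = 1
(φ ⇒ φ) · φ = 1 · 0 = 0
φ ⇒ φ = 0 ⇒ 0 = 1
(φ ⇒ φ) · φ = 1 · 0 = 0
((φ ⇒ φ) · φ) ⇒ ((φ ⇒ φ) · φ) = 0 ⇒ 0 = 1
ψ + ψ = 3/5 + 3/5 = 3/5
ψ ⇒ φ = 3/5 ⇒ 0 = 0
(ψ + ψ) + (ψ ⇒ φ) = 3/5 + 0 = 3/5
((φ ⇒ φ) · φ) ⇒ ((ψ + ψ) + (ψ ⇒ φ)) = 0 ⇒ 3/5 = 1
((φ ⇒ φ) · φ) ⇒ ((ψ + ψ) + (ψ ⇒ φ)) = 0 ⇒ 3/5 = 1
(((φ ⇒ φ) · φ) ⇒ ((ψ + ψ) + (ψ ⇒ φ))) ⇒ (((φ ⇒ φ) · φ) ⇒ ((ψ + ψ) + (ψ ⇒ φ))) = 1 ⇒ 1 = 1
(((φ ⇒ φ) · φ) ⇒ ((φ ⇒ φ) · φ)) ⇒ ((((φ ⇒ φ) · φ) ⇒ ((ψ + ψ) + (ψ ⇒ φ))) ⇒ (((φ ⇒ φ) · φ) ⇒ ((ψ + ψ) + (ψ ⇒ φ)))) = 1 ⇒ 1 = 1
and checking the remaining 35 assignments likewise gives ≥ 1 in every case.

Yes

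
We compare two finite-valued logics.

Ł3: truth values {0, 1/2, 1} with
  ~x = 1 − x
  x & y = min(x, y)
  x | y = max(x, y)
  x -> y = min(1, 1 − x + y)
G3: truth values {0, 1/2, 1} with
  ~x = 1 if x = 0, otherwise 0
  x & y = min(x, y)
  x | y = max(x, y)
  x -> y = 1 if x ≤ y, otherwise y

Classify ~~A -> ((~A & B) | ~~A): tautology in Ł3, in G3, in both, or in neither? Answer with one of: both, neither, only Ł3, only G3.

In Ł3: every assignment gives 1 — tautology.
In G3: every assignment gives 1 — tautology.

both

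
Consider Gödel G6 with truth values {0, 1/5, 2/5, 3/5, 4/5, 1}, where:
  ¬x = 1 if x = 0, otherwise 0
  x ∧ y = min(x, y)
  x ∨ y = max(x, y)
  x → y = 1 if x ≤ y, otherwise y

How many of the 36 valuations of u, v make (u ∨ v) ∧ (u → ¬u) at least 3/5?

value 1: 1 assignment (counts)
value 4/5: 1 assignment (counts)
value 3/5: 1 assignment (counts)
value 2/5: 1 assignment
value 1/5: 1 assignment
value 0: 31 assignments
So 3 of the 36 assignments meet the threshold.

3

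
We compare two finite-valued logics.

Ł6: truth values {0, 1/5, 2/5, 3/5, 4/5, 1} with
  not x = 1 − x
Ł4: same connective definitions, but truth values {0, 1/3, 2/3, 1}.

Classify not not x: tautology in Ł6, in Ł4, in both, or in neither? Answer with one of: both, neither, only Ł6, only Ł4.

neither

In Ł6: at x = 0 the value is 0 — not a tautology.
In Ł4: at x = 0 the value is 0 — not a tautology.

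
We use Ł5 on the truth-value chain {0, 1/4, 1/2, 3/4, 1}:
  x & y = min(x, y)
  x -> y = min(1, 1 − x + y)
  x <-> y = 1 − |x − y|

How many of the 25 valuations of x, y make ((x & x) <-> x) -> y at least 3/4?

value 1: 5 assignments (counts)
value 3/4: 5 assignments (counts)
value 1/2: 5 assignments
value 1/4: 5 assignments
value 0: 5 assignments
So 10 of the 25 assignments meet the threshold.

10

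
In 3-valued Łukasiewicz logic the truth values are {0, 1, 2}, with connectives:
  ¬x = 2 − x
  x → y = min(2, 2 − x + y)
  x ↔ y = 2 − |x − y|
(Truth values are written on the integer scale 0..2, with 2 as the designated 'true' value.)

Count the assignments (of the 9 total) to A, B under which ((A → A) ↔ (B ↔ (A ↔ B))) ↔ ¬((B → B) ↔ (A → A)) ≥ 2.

2

A = 0, B = 0 ↦ 2  ≥
A = 0, B = 1 ↦ 0  <
A = 0, B = 2 ↦ 2  ≥
A = 1, B = 0 ↦ 1  <
A = 1, B = 1 ↦ 1  <
A = 1, B = 2 ↦ 1  <
A = 2, B = 0 ↦ 0  <
A = 2, B = 1 ↦ 0  <
A = 2, B = 2 ↦ 0  <
So 2 of the 9 assignments meet the threshold.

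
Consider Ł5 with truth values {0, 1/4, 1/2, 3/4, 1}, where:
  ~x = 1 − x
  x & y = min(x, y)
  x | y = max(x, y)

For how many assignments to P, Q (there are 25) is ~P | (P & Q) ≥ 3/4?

value 1: 6 assignments (counts)
value 3/4: 8 assignments (counts)
value 1/2: 7 assignments
value 1/4: 3 assignments
value 0: 1 assignment
So 14 of the 25 assignments meet the threshold.

14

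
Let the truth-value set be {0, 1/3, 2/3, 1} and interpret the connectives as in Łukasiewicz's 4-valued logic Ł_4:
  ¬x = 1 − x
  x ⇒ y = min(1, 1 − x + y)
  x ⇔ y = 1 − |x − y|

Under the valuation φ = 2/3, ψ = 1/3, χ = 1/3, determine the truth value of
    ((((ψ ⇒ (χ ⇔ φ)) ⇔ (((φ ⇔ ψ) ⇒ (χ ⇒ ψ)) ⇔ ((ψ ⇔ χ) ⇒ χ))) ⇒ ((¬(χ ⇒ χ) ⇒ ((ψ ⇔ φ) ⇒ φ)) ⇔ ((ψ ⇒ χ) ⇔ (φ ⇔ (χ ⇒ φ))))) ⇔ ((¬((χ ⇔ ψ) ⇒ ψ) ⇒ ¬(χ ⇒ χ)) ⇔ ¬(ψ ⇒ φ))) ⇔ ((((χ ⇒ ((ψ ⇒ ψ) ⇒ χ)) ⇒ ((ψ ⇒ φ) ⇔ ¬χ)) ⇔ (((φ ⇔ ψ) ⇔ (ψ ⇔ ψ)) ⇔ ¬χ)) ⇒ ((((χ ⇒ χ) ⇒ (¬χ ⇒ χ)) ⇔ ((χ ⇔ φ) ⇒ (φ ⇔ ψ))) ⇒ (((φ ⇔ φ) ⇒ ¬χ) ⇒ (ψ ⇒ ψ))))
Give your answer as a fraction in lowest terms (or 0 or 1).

χ ⇔ φ = 1/3 ⇔ 2/3 = 2/3
ψ ⇒ (χ ⇔ φ) = 1/3 ⇒ 2/3 = 1
φ ⇔ ψ = 2/3 ⇔ 1/3 = 2/3
χ ⇒ ψ = 1/3 ⇒ 1/3 = 1
(φ ⇔ ψ) ⇒ (χ ⇒ ψ) = 2/3 ⇒ 1 = 1
ψ ⇔ χ = 1/3 ⇔ 1/3 = 1
(ψ ⇔ χ) ⇒ χ = 1 ⇒ 1/3 = 1/3
((φ ⇔ ψ) ⇒ (χ ⇒ ψ)) ⇔ ((ψ ⇔ χ) ⇒ χ) = 1 ⇔ 1/3 = 1/3
(ψ ⇒ (χ ⇔ φ)) ⇔ (((φ ⇔ ψ) ⇒ (χ ⇒ ψ)) ⇔ ((ψ ⇔ χ) ⇒ χ)) = 1 ⇔ 1/3 = 1/3
χ ⇒ χ = 1/3 ⇒ 1/3 = 1
¬(χ ⇒ χ) = ¬1 = 0
ψ ⇔ φ = 1/3 ⇔ 2/3 = 2/3
(ψ ⇔ φ) ⇒ φ = 2/3 ⇒ 2/3 = 1
¬(χ ⇒ χ) ⇒ ((ψ ⇔ φ) ⇒ φ) = 0 ⇒ 1 = 1
ψ ⇒ χ = 1/3 ⇒ 1/3 = 1
χ ⇒ φ = 1/3 ⇒ 2/3 = 1
φ ⇔ (χ ⇒ φ) = 2/3 ⇔ 1 = 2/3
(ψ ⇒ χ) ⇔ (φ ⇔ (χ ⇒ φ)) = 1 ⇔ 2/3 = 2/3
(¬(χ ⇒ χ) ⇒ ((ψ ⇔ φ) ⇒ φ)) ⇔ ((ψ ⇒ χ) ⇔ (φ ⇔ (χ ⇒ φ))) = 1 ⇔ 2/3 = 2/3
((ψ ⇒ (χ ⇔ φ)) ⇔ (((φ ⇔ ψ) ⇒ (χ ⇒ ψ)) ⇔ ((ψ ⇔ χ) ⇒ χ))) ⇒ ((¬(χ ⇒ χ) ⇒ ((ψ ⇔ φ) ⇒ φ)) ⇔ ((ψ ⇒ χ) ⇔ (φ ⇔ (χ ⇒ φ)))) = 1/3 ⇒ 2/3 = 1
χ ⇔ ψ = 1/3 ⇔ 1/3 = 1
(χ ⇔ ψ) ⇒ ψ = 1 ⇒ 1/3 = 1/3
¬((χ ⇔ ψ) ⇒ ψ) = ¬1/3 = 2/3
χ ⇒ χ = 1/3 ⇒ 1/3 = 1
¬(χ ⇒ χ) = ¬1 = 0
¬((χ ⇔ ψ) ⇒ ψ) ⇒ ¬(χ ⇒ χ) = 2/3 ⇒ 0 = 1/3
ψ ⇒ φ = 1/3 ⇒ 2/3 = 1
¬(ψ ⇒ φ) = ¬1 = 0
(¬((χ ⇔ ψ) ⇒ ψ) ⇒ ¬(χ ⇒ χ)) ⇔ ¬(ψ ⇒ φ) = 1/3 ⇔ 0 = 2/3
(((ψ ⇒ (χ ⇔ φ)) ⇔ (((φ ⇔ ψ) ⇒ (χ ⇒ ψ)) ⇔ ((ψ ⇔ χ) ⇒ χ))) ⇒ ((¬(χ ⇒ χ) ⇒ ((ψ ⇔ φ) ⇒ φ)) ⇔ ((ψ ⇒ χ) ⇔ (φ ⇔ (χ ⇒ φ))))) ⇔ ((¬((χ ⇔ ψ) ⇒ ψ) ⇒ ¬(χ ⇒ χ)) ⇔ ¬(ψ ⇒ φ)) = 1 ⇔ 2/3 = 2/3
ψ ⇒ ψ = 1/3 ⇒ 1/3 = 1
(ψ ⇒ ψ) ⇒ χ = 1 ⇒ 1/3 = 1/3
χ ⇒ ((ψ ⇒ ψ) ⇒ χ) = 1/3 ⇒ 1/3 = 1
ψ ⇒ φ = 1/3 ⇒ 2/3 = 1
¬χ = ¬1/3 = 2/3
(ψ ⇒ φ) ⇔ ¬χ = 1 ⇔ 2/3 = 2/3
(χ ⇒ ((ψ ⇒ ψ) ⇒ χ)) ⇒ ((ψ ⇒ φ) ⇔ ¬χ) = 1 ⇒ 2/3 = 2/3
φ ⇔ ψ = 2/3 ⇔ 1/3 = 2/3
ψ ⇔ ψ = 1/3 ⇔ 1/3 = 1
(φ ⇔ ψ) ⇔ (ψ ⇔ ψ) = 2/3 ⇔ 1 = 2/3
¬χ = ¬1/3 = 2/3
((φ ⇔ ψ) ⇔ (ψ ⇔ ψ)) ⇔ ¬χ = 2/3 ⇔ 2/3 = 1
((χ ⇒ ((ψ ⇒ ψ) ⇒ χ)) ⇒ ((ψ ⇒ φ) ⇔ ¬χ)) ⇔ (((φ ⇔ ψ) ⇔ (ψ ⇔ ψ)) ⇔ ¬χ) = 2/3 ⇔ 1 = 2/3
χ ⇒ χ = 1/3 ⇒ 1/3 = 1
¬χ = ¬1/3 = 2/3
¬χ ⇒ χ = 2/3 ⇒ 1/3 = 2/3
(χ ⇒ χ) ⇒ (¬χ ⇒ χ) = 1 ⇒ 2/3 = 2/3
χ ⇔ φ = 1/3 ⇔ 2/3 = 2/3
φ ⇔ ψ = 2/3 ⇔ 1/3 = 2/3
(χ ⇔ φ) ⇒ (φ ⇔ ψ) = 2/3 ⇒ 2/3 = 1
((χ ⇒ χ) ⇒ (¬χ ⇒ χ)) ⇔ ((χ ⇔ φ) ⇒ (φ ⇔ ψ)) = 2/3 ⇔ 1 = 2/3
φ ⇔ φ = 2/3 ⇔ 2/3 = 1
¬χ = ¬1/3 = 2/3
(φ ⇔ φ) ⇒ ¬χ = 1 ⇒ 2/3 = 2/3
ψ ⇒ ψ = 1/3 ⇒ 1/3 = 1
((φ ⇔ φ) ⇒ ¬χ) ⇒ (ψ ⇒ ψ) = 2/3 ⇒ 1 = 1
(((χ ⇒ χ) ⇒ (¬χ ⇒ χ)) ⇔ ((χ ⇔ φ) ⇒ (φ ⇔ ψ))) ⇒ (((φ ⇔ φ) ⇒ ¬χ) ⇒ (ψ ⇒ ψ)) = 2/3 ⇒ 1 = 1
(((χ ⇒ ((ψ ⇒ ψ) ⇒ χ)) ⇒ ((ψ ⇒ φ) ⇔ ¬χ)) ⇔ (((φ ⇔ ψ) ⇔ (ψ ⇔ ψ)) ⇔ ¬χ)) ⇒ ((((χ ⇒ χ) ⇒ (¬χ ⇒ χ)) ⇔ ((χ ⇔ φ) ⇒ (φ ⇔ ψ))) ⇒ (((φ ⇔ φ) ⇒ ¬χ) ⇒ (ψ ⇒ ψ))) = 2/3 ⇒ 1 = 1
((((ψ ⇒ (χ ⇔ φ)) ⇔ (((φ ⇔ ψ) ⇒ (χ ⇒ ψ)) ⇔ ((ψ ⇔ χ) ⇒ χ))) ⇒ ((¬(χ ⇒ χ) ⇒ ((ψ ⇔ φ) ⇒ φ)) ⇔ ((ψ ⇒ χ) ⇔ (φ ⇔ (χ ⇒ φ))))) ⇔ ((¬((χ ⇔ ψ) ⇒ ψ) ⇒ ¬(χ ⇒ χ)) ⇔ ¬(ψ ⇒ φ))) ⇔ ((((χ ⇒ ((ψ ⇒ ψ) ⇒ χ)) ⇒ ((ψ ⇒ φ) ⇔ ¬χ)) ⇔ (((φ ⇔ ψ) ⇔ (ψ ⇔ ψ)) ⇔ ¬χ)) ⇒ ((((χ ⇒ χ) ⇒ (¬χ ⇒ χ)) ⇔ ((χ ⇔ φ) ⇒ (φ ⇔ ψ))) ⇒ (((φ ⇔ φ) ⇒ ¬χ) ⇒ (ψ ⇒ ψ)))) = 2/3 ⇔ 1 = 2/3

2/3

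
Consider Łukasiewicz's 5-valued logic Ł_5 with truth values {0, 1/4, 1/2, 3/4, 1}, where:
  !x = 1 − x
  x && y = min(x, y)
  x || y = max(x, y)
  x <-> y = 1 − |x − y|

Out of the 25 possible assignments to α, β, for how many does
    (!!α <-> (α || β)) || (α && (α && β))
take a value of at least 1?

15

value 1: 15 assignments (counts)
value 3/4: 4 assignments
value 1/2: 3 assignments
value 1/4: 2 assignments
value 0: 1 assignment
So 15 of the 25 assignments meet the threshold.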